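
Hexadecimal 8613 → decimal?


Positional values:
Position 0: 3 × 16^0 = 3 × 1 = 3
Position 1: 1 × 16^1 = 1 × 16 = 16
Position 2: 6 × 16^2 = 6 × 256 = 1536
Position 3: 8 × 16^3 = 8 × 4096 = 32768
Sum = 3 + 16 + 1536 + 32768
= 34323


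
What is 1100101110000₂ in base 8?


Group into 3-bit groups: 001100101110000
  001 = 1
  100 = 4
  101 = 5
  110 = 6
  000 = 0
= 0o14560


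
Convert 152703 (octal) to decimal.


Positional values:
Position 0: 3 × 8^0 = 3
Position 1: 0 × 8^1 = 0
Position 2: 7 × 8^2 = 448
Position 3: 2 × 8^3 = 1024
Position 4: 5 × 8^4 = 20480
Position 5: 1 × 8^5 = 32768
Sum = 3 + 0 + 448 + 1024 + 20480 + 32768
= 54723


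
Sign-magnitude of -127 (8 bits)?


Sign bit: 1 (negative)
Magnitude: 127 = 1111111
= 11111111


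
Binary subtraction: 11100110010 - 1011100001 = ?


Align and subtract column by column (LSB to MSB, borrowing when needed):
  11100110010
- 01011100001
  -----------
  col 0: (0 - 0 borrow-in) - 1 → borrow from next column: (0+2) - 1 = 1, borrow out 1
  col 1: (1 - 1 borrow-in) - 0 → 0 - 0 = 0, borrow out 0
  col 2: (0 - 0 borrow-in) - 0 → 0 - 0 = 0, borrow out 0
  col 3: (0 - 0 borrow-in) - 0 → 0 - 0 = 0, borrow out 0
  col 4: (1 - 0 borrow-in) - 0 → 1 - 0 = 1, borrow out 0
  col 5: (1 - 0 borrow-in) - 1 → 1 - 1 = 0, borrow out 0
  col 6: (0 - 0 borrow-in) - 1 → borrow from next column: (0+2) - 1 = 1, borrow out 1
  col 7: (0 - 1 borrow-in) - 1 → borrow from next column: (-1+2) - 1 = 0, borrow out 1
  col 8: (1 - 1 borrow-in) - 0 → 0 - 0 = 0, borrow out 0
  col 9: (1 - 0 borrow-in) - 1 → 1 - 1 = 0, borrow out 0
  col 10: (1 - 0 borrow-in) - 0 → 1 - 0 = 1, borrow out 0
Reading bits MSB→LSB: 10001010001
Strip leading zeros: 10001010001
= 10001010001


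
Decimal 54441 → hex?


Divide by 16 repeatedly:
54441 ÷ 16 = 3402 remainder 9 (9)
3402 ÷ 16 = 212 remainder 10 (A)
212 ÷ 16 = 13 remainder 4 (4)
13 ÷ 16 = 0 remainder 13 (D)
Reading remainders bottom-up:
= 0xD4A9


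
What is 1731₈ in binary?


Each octal digit → 3 binary bits:
  1 = 001
  7 = 111
  3 = 011
  1 = 001
Concatenate: 001 111 011 001
= 001111011001


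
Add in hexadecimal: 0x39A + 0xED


Align and add column by column (LSB to MSB, each column mod 16 with carry):
  039A
+ 00ED
  ----
  col 0: A(10) + D(13) + 0 (carry in) = 23 → 7(7), carry out 1
  col 1: 9(9) + E(14) + 1 (carry in) = 24 → 8(8), carry out 1
  col 2: 3(3) + 0(0) + 1 (carry in) = 4 → 4(4), carry out 0
  col 3: 0(0) + 0(0) + 0 (carry in) = 0 → 0(0), carry out 0
Reading digits MSB→LSB: 0487
Strip leading zeros: 487
= 0x487


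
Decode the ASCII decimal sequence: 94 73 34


Codes (decimal): 94 73 34
Per-code ASCII lookup:
  94  (special character) → '^'
  73  (range 65-90: uppercase, 73 - 65 = 8) → 'I'
  34  (special character) → '"'
= '^I"'


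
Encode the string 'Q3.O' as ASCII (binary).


String: 'Q3.O'  (4 characters)
Per-character ASCII lookup:
  'Q': uppercase starts at 65: 'Q' = 65 + 16 = 81 → 1010001
  '3': digits start at 48: '3' = 48 + 3 = 51 → 110011
  '.': special character: '.' = 46 → 101110
  'O': uppercase starts at 65: 'O' = 65 + 14 = 79 → 1001111
= 1010001 110011 101110 1001111


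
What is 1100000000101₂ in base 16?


Group into 4-bit nibbles: 0001100000000101
  0001 = 1
  1000 = 8
  0000 = 0
  0101 = 5
= 0x1805


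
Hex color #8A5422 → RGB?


Hex: #8A5422
R = 8A₁₆ = 138
G = 54₁₆ = 84
B = 22₁₆ = 34
= RGB(138, 84, 34)


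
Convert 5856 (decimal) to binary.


Divide by 2 repeatedly:
5856 ÷ 2 = 2928 remainder 0
2928 ÷ 2 = 1464 remainder 0
1464 ÷ 2 = 732 remainder 0
732 ÷ 2 = 366 remainder 0
366 ÷ 2 = 183 remainder 0
183 ÷ 2 = 91 remainder 1
91 ÷ 2 = 45 remainder 1
45 ÷ 2 = 22 remainder 1
22 ÷ 2 = 11 remainder 0
11 ÷ 2 = 5 remainder 1
5 ÷ 2 = 2 remainder 1
2 ÷ 2 = 1 remainder 0
1 ÷ 2 = 0 remainder 1
Reading remainders bottom-up:
= 1011011100000


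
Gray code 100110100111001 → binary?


Gray code: 100110100111001
MSB stays the same: 1
Each subsequent bit = prev_binary XOR current_gray:
  B[1] = 1 XOR 0 = 1
  B[2] = 1 XOR 0 = 1
  B[3] = 1 XOR 1 = 0
  B[4] = 0 XOR 1 = 1
  B[5] = 1 XOR 0 = 1
  B[6] = 1 XOR 1 = 0
  B[7] = 0 XOR 0 = 0
  B[8] = 0 XOR 0 = 0
  B[9] = 0 XOR 1 = 1
  B[10] = 1 XOR 1 = 0
  B[11] = 0 XOR 1 = 1
  B[12] = 1 XOR 0 = 1
  B[13] = 1 XOR 0 = 1
  B[14] = 1 XOR 1 = 0
= 111011000101110 (30254 decimal)


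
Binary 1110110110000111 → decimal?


Positional values:
Bit 0: 1 × 2^0 = 1
Bit 1: 1 × 2^1 = 2
Bit 2: 1 × 2^2 = 4
Bit 7: 1 × 2^7 = 128
Bit 8: 1 × 2^8 = 256
Bit 10: 1 × 2^10 = 1024
Bit 11: 1 × 2^11 = 2048
Bit 13: 1 × 2^13 = 8192
Bit 14: 1 × 2^14 = 16384
Bit 15: 1 × 2^15 = 32768
Sum = 1 + 2 + 4 + 128 + 256 + 1024 + 2048 + 8192 + 16384 + 32768
= 60807


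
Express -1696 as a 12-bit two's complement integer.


Original: 011010100000
Step 1 - Invert all bits: 100101011111
Step 2 - Add 1: 100101011111 + 1
= 100101100000 (represents -1696)


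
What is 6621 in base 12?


Divide by 12 repeatedly:
6621 ÷ 12 = 551 remainder 9
551 ÷ 12 = 45 remainder 11
45 ÷ 12 = 3 remainder 9
3 ÷ 12 = 0 remainder 3
Reading remainders bottom-up:
= 39B9


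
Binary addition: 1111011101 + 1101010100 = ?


Align and add column by column (LSB to MSB, carry propagating):
  01111011101
+ 01101010100
  -----------
  col 0: 1 + 0 + 0 (carry in) = 1 → bit 1, carry out 0
  col 1: 0 + 0 + 0 (carry in) = 0 → bit 0, carry out 0
  col 2: 1 + 1 + 0 (carry in) = 2 → bit 0, carry out 1
  col 3: 1 + 0 + 1 (carry in) = 2 → bit 0, carry out 1
  col 4: 1 + 1 + 1 (carry in) = 3 → bit 1, carry out 1
  col 5: 0 + 0 + 1 (carry in) = 1 → bit 1, carry out 0
  col 6: 1 + 1 + 0 (carry in) = 2 → bit 0, carry out 1
  col 7: 1 + 0 + 1 (carry in) = 2 → bit 0, carry out 1
  col 8: 1 + 1 + 1 (carry in) = 3 → bit 1, carry out 1
  col 9: 1 + 1 + 1 (carry in) = 3 → bit 1, carry out 1
  col 10: 0 + 0 + 1 (carry in) = 1 → bit 1, carry out 0
Reading bits MSB→LSB: 11100110001
Strip leading zeros: 11100110001
= 11100110001


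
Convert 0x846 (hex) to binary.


Each hex digit → 4 binary bits:
  8 = 1000
  4 = 0100
  6 = 0110
Concatenate: 1000 0100 0110
= 100001000110


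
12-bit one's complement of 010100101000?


Original: 010100101000
Invert all bits:
  bit 0: 0 → 1
  bit 1: 1 → 0
  bit 2: 0 → 1
  bit 3: 1 → 0
  bit 4: 0 → 1
  bit 5: 0 → 1
  bit 6: 1 → 0
  bit 7: 0 → 1
  bit 8: 1 → 0
  bit 9: 0 → 1
  bit 10: 0 → 1
  bit 11: 0 → 1
= 101011010111


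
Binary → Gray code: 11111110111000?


Binary: 11111110111000
Gray code: G = B XOR (B >> 1)
B >> 1 = 01111111011100
11111110111000 XOR 01111111011100:
  1 XOR 0 = 1
  1 XOR 1 = 0
  1 XOR 1 = 0
  1 XOR 1 = 0
  1 XOR 1 = 0
  1 XOR 1 = 0
  1 XOR 1 = 0
  0 XOR 1 = 1
  1 XOR 0 = 1
  1 XOR 1 = 0
  1 XOR 1 = 0
  0 XOR 1 = 1
  0 XOR 0 = 0
  0 XOR 0 = 0
= 10000001100100


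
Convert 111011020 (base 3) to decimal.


Positional values (base 3):
  0 × 3^0 = 0 × 1 = 0
  2 × 3^1 = 2 × 3 = 6
  0 × 3^2 = 0 × 9 = 0
  1 × 3^3 = 1 × 27 = 27
  1 × 3^4 = 1 × 81 = 81
  0 × 3^5 = 0 × 243 = 0
  1 × 3^6 = 1 × 729 = 729
  1 × 3^7 = 1 × 2187 = 2187
  1 × 3^8 = 1 × 6561 = 6561
Sum = 0 + 6 + 0 + 27 + 81 + 0 + 729 + 2187 + 6561
= 9591


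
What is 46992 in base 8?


Divide by 8 repeatedly:
46992 ÷ 8 = 5874 remainder 0
5874 ÷ 8 = 734 remainder 2
734 ÷ 8 = 91 remainder 6
91 ÷ 8 = 11 remainder 3
11 ÷ 8 = 1 remainder 3
1 ÷ 8 = 0 remainder 1
Reading remainders bottom-up:
= 0o133620


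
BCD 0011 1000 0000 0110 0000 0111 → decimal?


Each 4-bit group → digit:
  0011 → 3
  1000 → 8
  0000 → 0
  0110 → 6
  0000 → 0
  0111 → 7
= 380607


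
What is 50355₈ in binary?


Each octal digit → 3 binary bits:
  5 = 101
  0 = 000
  3 = 011
  5 = 101
  5 = 101
Concatenate: 101 000 011 101 101
= 101000011101101


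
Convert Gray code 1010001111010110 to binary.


Gray code: 1010001111010110
MSB stays the same: 1
Each subsequent bit = prev_binary XOR current_gray:
  B[1] = 1 XOR 0 = 1
  B[2] = 1 XOR 1 = 0
  B[3] = 0 XOR 0 = 0
  B[4] = 0 XOR 0 = 0
  B[5] = 0 XOR 0 = 0
  B[6] = 0 XOR 1 = 1
  B[7] = 1 XOR 1 = 0
  B[8] = 0 XOR 1 = 1
  B[9] = 1 XOR 1 = 0
  B[10] = 0 XOR 0 = 0
  B[11] = 0 XOR 1 = 1
  B[12] = 1 XOR 0 = 1
  B[13] = 1 XOR 1 = 0
  B[14] = 0 XOR 1 = 1
  B[15] = 1 XOR 0 = 1
= 1100001010011011 (49819 decimal)


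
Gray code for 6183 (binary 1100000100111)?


Binary: 1100000100111
Gray code: G = B XOR (B >> 1)
B >> 1 = 0110000010011
1100000100111 XOR 0110000010011:
  1 XOR 0 = 1
  1 XOR 1 = 0
  0 XOR 1 = 1
  0 XOR 0 = 0
  0 XOR 0 = 0
  0 XOR 0 = 0
  0 XOR 0 = 0
  1 XOR 0 = 1
  0 XOR 1 = 1
  0 XOR 0 = 0
  1 XOR 0 = 1
  1 XOR 1 = 0
  1 XOR 1 = 0
= 1010000110100


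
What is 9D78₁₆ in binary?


Each hex digit → 4 binary bits:
  9 = 1001
  D = 1101
  7 = 0111
  8 = 1000
Concatenate: 1001 1101 0111 1000
= 1001110101111000


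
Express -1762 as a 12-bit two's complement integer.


Original: 011011100010
Step 1 - Invert all bits: 100100011101
Step 2 - Add 1: 100100011101 + 1
= 100100011110 (represents -1762)


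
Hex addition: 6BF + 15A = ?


Align and add column by column (LSB to MSB, each column mod 16 with carry):
  06BF
+ 015A
  ----
  col 0: F(15) + A(10) + 0 (carry in) = 25 → 9(9), carry out 1
  col 1: B(11) + 5(5) + 1 (carry in) = 17 → 1(1), carry out 1
  col 2: 6(6) + 1(1) + 1 (carry in) = 8 → 8(8), carry out 0
  col 3: 0(0) + 0(0) + 0 (carry in) = 0 → 0(0), carry out 0
Reading digits MSB→LSB: 0819
Strip leading zeros: 819
= 0x819


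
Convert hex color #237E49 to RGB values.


Hex: #237E49
R = 23₁₆ = 35
G = 7E₁₆ = 126
B = 49₁₆ = 73
= RGB(35, 126, 73)


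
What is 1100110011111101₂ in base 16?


Group into 4-bit nibbles: 1100110011111101
  1100 = C
  1100 = C
  1111 = F
  1101 = D
= 0xCCFD


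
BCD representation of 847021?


Each digit → 4-bit binary:
  8 → 1000
  4 → 0100
  7 → 0111
  0 → 0000
  2 → 0010
  1 → 0001
= 1000 0100 0111 0000 0010 0001


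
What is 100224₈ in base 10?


Positional values:
Position 0: 4 × 8^0 = 4
Position 1: 2 × 8^1 = 16
Position 2: 2 × 8^2 = 128
Position 3: 0 × 8^3 = 0
Position 4: 0 × 8^4 = 0
Position 5: 1 × 8^5 = 32768
Sum = 4 + 16 + 128 + 0 + 0 + 32768
= 32916


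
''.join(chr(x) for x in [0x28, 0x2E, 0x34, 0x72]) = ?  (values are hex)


Codes (hex): 0x28 0x2E 0x34 0x72
Per-code ASCII lookup:
  0x28 = 40  (special character) → '('
  0x2E = 46  (special character) → '.'
  0x34 = 52  (range 48-57: digits, 52 - 48 = 4) → '4'
  0x72 = 114  (range 97-122: lowercase, 114 - 97 = 17) → 'r'
= '(.4r'


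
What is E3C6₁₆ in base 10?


Positional values:
Position 0: 6 × 16^0 = 6 × 1 = 6
Position 1: C × 16^1 = 12 × 16 = 192
Position 2: 3 × 16^2 = 3 × 256 = 768
Position 3: E × 16^3 = 14 × 4096 = 57344
Sum = 6 + 192 + 768 + 57344
= 58310


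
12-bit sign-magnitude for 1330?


Sign bit: 0 (positive)
Magnitude: 1330 = 10100110010
= 010100110010


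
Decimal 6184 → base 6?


Divide by 6 repeatedly:
6184 ÷ 6 = 1030 remainder 4
1030 ÷ 6 = 171 remainder 4
171 ÷ 6 = 28 remainder 3
28 ÷ 6 = 4 remainder 4
4 ÷ 6 = 0 remainder 4
Reading remainders bottom-up:
= 44344


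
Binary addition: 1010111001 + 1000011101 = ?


Align and add column by column (LSB to MSB, carry propagating):
  01010111001
+ 01000011101
  -----------
  col 0: 1 + 1 + 0 (carry in) = 2 → bit 0, carry out 1
  col 1: 0 + 0 + 1 (carry in) = 1 → bit 1, carry out 0
  col 2: 0 + 1 + 0 (carry in) = 1 → bit 1, carry out 0
  col 3: 1 + 1 + 0 (carry in) = 2 → bit 0, carry out 1
  col 4: 1 + 1 + 1 (carry in) = 3 → bit 1, carry out 1
  col 5: 1 + 0 + 1 (carry in) = 2 → bit 0, carry out 1
  col 6: 0 + 0 + 1 (carry in) = 1 → bit 1, carry out 0
  col 7: 1 + 0 + 0 (carry in) = 1 → bit 1, carry out 0
  col 8: 0 + 0 + 0 (carry in) = 0 → bit 0, carry out 0
  col 9: 1 + 1 + 0 (carry in) = 2 → bit 0, carry out 1
  col 10: 0 + 0 + 1 (carry in) = 1 → bit 1, carry out 0
Reading bits MSB→LSB: 10011010110
Strip leading zeros: 10011010110
= 10011010110


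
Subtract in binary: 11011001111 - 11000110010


Align and subtract column by column (LSB to MSB, borrowing when needed):
  11011001111
- 11000110010
  -----------
  col 0: (1 - 0 borrow-in) - 0 → 1 - 0 = 1, borrow out 0
  col 1: (1 - 0 borrow-in) - 1 → 1 - 1 = 0, borrow out 0
  col 2: (1 - 0 borrow-in) - 0 → 1 - 0 = 1, borrow out 0
  col 3: (1 - 0 borrow-in) - 0 → 1 - 0 = 1, borrow out 0
  col 4: (0 - 0 borrow-in) - 1 → borrow from next column: (0+2) - 1 = 1, borrow out 1
  col 5: (0 - 1 borrow-in) - 1 → borrow from next column: (-1+2) - 1 = 0, borrow out 1
  col 6: (1 - 1 borrow-in) - 0 → 0 - 0 = 0, borrow out 0
  col 7: (1 - 0 borrow-in) - 0 → 1 - 0 = 1, borrow out 0
  col 8: (0 - 0 borrow-in) - 0 → 0 - 0 = 0, borrow out 0
  col 9: (1 - 0 borrow-in) - 1 → 1 - 1 = 0, borrow out 0
  col 10: (1 - 0 borrow-in) - 1 → 1 - 1 = 0, borrow out 0
Reading bits MSB→LSB: 00010011101
Strip leading zeros: 10011101
= 10011101


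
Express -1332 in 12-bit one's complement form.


Original: 010100110100
Invert all bits:
  bit 0: 0 → 1
  bit 1: 1 → 0
  bit 2: 0 → 1
  bit 3: 1 → 0
  bit 4: 0 → 1
  bit 5: 0 → 1
  bit 6: 1 → 0
  bit 7: 1 → 0
  bit 8: 0 → 1
  bit 9: 1 → 0
  bit 10: 0 → 1
  bit 11: 0 → 1
= 101011001011


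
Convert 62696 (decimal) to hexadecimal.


Divide by 16 repeatedly:
62696 ÷ 16 = 3918 remainder 8 (8)
3918 ÷ 16 = 244 remainder 14 (E)
244 ÷ 16 = 15 remainder 4 (4)
15 ÷ 16 = 0 remainder 15 (F)
Reading remainders bottom-up:
= 0xF4E8


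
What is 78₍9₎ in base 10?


Positional values (base 9):
  8 × 9^0 = 8 × 1 = 8
  7 × 9^1 = 7 × 9 = 63
Sum = 8 + 63
= 71


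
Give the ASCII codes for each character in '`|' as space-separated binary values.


String: '`|'  (2 characters)
Per-character ASCII lookup:
  '`': special character: '`' = 96 → 1100000
  '|': special character: '|' = 124 → 1111100
= 1100000 1111100


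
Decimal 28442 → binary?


Divide by 2 repeatedly:
28442 ÷ 2 = 14221 remainder 0
14221 ÷ 2 = 7110 remainder 1
7110 ÷ 2 = 3555 remainder 0
3555 ÷ 2 = 1777 remainder 1
1777 ÷ 2 = 888 remainder 1
888 ÷ 2 = 444 remainder 0
444 ÷ 2 = 222 remainder 0
222 ÷ 2 = 111 remainder 0
111 ÷ 2 = 55 remainder 1
55 ÷ 2 = 27 remainder 1
27 ÷ 2 = 13 remainder 1
13 ÷ 2 = 6 remainder 1
6 ÷ 2 = 3 remainder 0
3 ÷ 2 = 1 remainder 1
1 ÷ 2 = 0 remainder 1
Reading remainders bottom-up:
= 110111100011010


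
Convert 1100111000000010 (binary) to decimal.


Positional values:
Bit 1: 1 × 2^1 = 2
Bit 9: 1 × 2^9 = 512
Bit 10: 1 × 2^10 = 1024
Bit 11: 1 × 2^11 = 2048
Bit 14: 1 × 2^14 = 16384
Bit 15: 1 × 2^15 = 32768
Sum = 2 + 512 + 1024 + 2048 + 16384 + 32768
= 52738


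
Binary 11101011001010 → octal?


Group into 3-bit groups: 011101011001010
  011 = 3
  101 = 5
  011 = 3
  001 = 1
  010 = 2
= 0o35312


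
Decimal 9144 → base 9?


Divide by 9 repeatedly:
9144 ÷ 9 = 1016 remainder 0
1016 ÷ 9 = 112 remainder 8
112 ÷ 9 = 12 remainder 4
12 ÷ 9 = 1 remainder 3
1 ÷ 9 = 0 remainder 1
Reading remainders bottom-up:
= 13480


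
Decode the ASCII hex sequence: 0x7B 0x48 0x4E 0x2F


Codes (hex): 0x7B 0x48 0x4E 0x2F
Per-code ASCII lookup:
  0x7B = 123  (special character) → '{'
  0x48 = 72  (range 65-90: uppercase, 72 - 65 = 7) → 'H'
  0x4E = 78  (range 65-90: uppercase, 78 - 65 = 13) → 'N'
  0x2F = 47  (special character) → '/'
= '{HN/'


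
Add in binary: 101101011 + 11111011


Align and add column by column (LSB to MSB, carry propagating):
  0101101011
+ 0011111011
  ----------
  col 0: 1 + 1 + 0 (carry in) = 2 → bit 0, carry out 1
  col 1: 1 + 1 + 1 (carry in) = 3 → bit 1, carry out 1
  col 2: 0 + 0 + 1 (carry in) = 1 → bit 1, carry out 0
  col 3: 1 + 1 + 0 (carry in) = 2 → bit 0, carry out 1
  col 4: 0 + 1 + 1 (carry in) = 2 → bit 0, carry out 1
  col 5: 1 + 1 + 1 (carry in) = 3 → bit 1, carry out 1
  col 6: 1 + 1 + 1 (carry in) = 3 → bit 1, carry out 1
  col 7: 0 + 1 + 1 (carry in) = 2 → bit 0, carry out 1
  col 8: 1 + 0 + 1 (carry in) = 2 → bit 0, carry out 1
  col 9: 0 + 0 + 1 (carry in) = 1 → bit 1, carry out 0
Reading bits MSB→LSB: 1001100110
Strip leading zeros: 1001100110
= 1001100110


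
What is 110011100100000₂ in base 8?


Group into 3-bit groups: 110011100100000
  110 = 6
  011 = 3
  100 = 4
  100 = 4
  000 = 0
= 0o63440


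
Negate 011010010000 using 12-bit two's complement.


Original: 011010010000
Step 1 - Invert all bits: 100101101111
Step 2 - Add 1: 100101101111 + 1
= 100101110000 (represents -1680)


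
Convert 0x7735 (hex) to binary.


Each hex digit → 4 binary bits:
  7 = 0111
  7 = 0111
  3 = 0011
  5 = 0101
Concatenate: 0111 0111 0011 0101
= 0111011100110101


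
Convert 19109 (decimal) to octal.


Divide by 8 repeatedly:
19109 ÷ 8 = 2388 remainder 5
2388 ÷ 8 = 298 remainder 4
298 ÷ 8 = 37 remainder 2
37 ÷ 8 = 4 remainder 5
4 ÷ 8 = 0 remainder 4
Reading remainders bottom-up:
= 0o45245


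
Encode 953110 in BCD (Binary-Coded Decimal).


Each digit → 4-bit binary:
  9 → 1001
  5 → 0101
  3 → 0011
  1 → 0001
  1 → 0001
  0 → 0000
= 1001 0101 0011 0001 0001 0000


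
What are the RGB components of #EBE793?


Hex: #EBE793
R = EB₁₆ = 235
G = E7₁₆ = 231
B = 93₁₆ = 147
= RGB(235, 231, 147)


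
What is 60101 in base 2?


Divide by 2 repeatedly:
60101 ÷ 2 = 30050 remainder 1
30050 ÷ 2 = 15025 remainder 0
15025 ÷ 2 = 7512 remainder 1
7512 ÷ 2 = 3756 remainder 0
3756 ÷ 2 = 1878 remainder 0
1878 ÷ 2 = 939 remainder 0
939 ÷ 2 = 469 remainder 1
469 ÷ 2 = 234 remainder 1
234 ÷ 2 = 117 remainder 0
117 ÷ 2 = 58 remainder 1
58 ÷ 2 = 29 remainder 0
29 ÷ 2 = 14 remainder 1
14 ÷ 2 = 7 remainder 0
7 ÷ 2 = 3 remainder 1
3 ÷ 2 = 1 remainder 1
1 ÷ 2 = 0 remainder 1
Reading remainders bottom-up:
= 1110101011000101


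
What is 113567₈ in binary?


Each octal digit → 3 binary bits:
  1 = 001
  1 = 001
  3 = 011
  5 = 101
  6 = 110
  7 = 111
Concatenate: 001 001 011 101 110 111
= 001001011101110111


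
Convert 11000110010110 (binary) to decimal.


Positional values:
Bit 1: 1 × 2^1 = 2
Bit 2: 1 × 2^2 = 4
Bit 4: 1 × 2^4 = 16
Bit 7: 1 × 2^7 = 128
Bit 8: 1 × 2^8 = 256
Bit 12: 1 × 2^12 = 4096
Bit 13: 1 × 2^13 = 8192
Sum = 2 + 4 + 16 + 128 + 256 + 4096 + 8192
= 12694


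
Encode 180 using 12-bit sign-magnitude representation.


Sign bit: 0 (positive)
Magnitude: 180 = 00010110100
= 000010110100


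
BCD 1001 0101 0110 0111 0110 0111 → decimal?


Each 4-bit group → digit:
  1001 → 9
  0101 → 5
  0110 → 6
  0111 → 7
  0110 → 6
  0111 → 7
= 956767


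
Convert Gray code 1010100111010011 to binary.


Gray code: 1010100111010011
MSB stays the same: 1
Each subsequent bit = prev_binary XOR current_gray:
  B[1] = 1 XOR 0 = 1
  B[2] = 1 XOR 1 = 0
  B[3] = 0 XOR 0 = 0
  B[4] = 0 XOR 1 = 1
  B[5] = 1 XOR 0 = 1
  B[6] = 1 XOR 0 = 1
  B[7] = 1 XOR 1 = 0
  B[8] = 0 XOR 1 = 1
  B[9] = 1 XOR 1 = 0
  B[10] = 0 XOR 0 = 0
  B[11] = 0 XOR 1 = 1
  B[12] = 1 XOR 0 = 1
  B[13] = 1 XOR 0 = 1
  B[14] = 1 XOR 1 = 0
  B[15] = 0 XOR 1 = 1
= 1100111010011101 (52893 decimal)


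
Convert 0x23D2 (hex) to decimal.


Positional values:
Position 0: 2 × 16^0 = 2 × 1 = 2
Position 1: D × 16^1 = 13 × 16 = 208
Position 2: 3 × 16^2 = 3 × 256 = 768
Position 3: 2 × 16^3 = 2 × 4096 = 8192
Sum = 2 + 208 + 768 + 8192
= 9170


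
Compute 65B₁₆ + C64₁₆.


Align and add column by column (LSB to MSB, each column mod 16 with carry):
  065B
+ 0C64
  ----
  col 0: B(11) + 4(4) + 0 (carry in) = 15 → F(15), carry out 0
  col 1: 5(5) + 6(6) + 0 (carry in) = 11 → B(11), carry out 0
  col 2: 6(6) + C(12) + 0 (carry in) = 18 → 2(2), carry out 1
  col 3: 0(0) + 0(0) + 1 (carry in) = 1 → 1(1), carry out 0
Reading digits MSB→LSB: 12BF
Strip leading zeros: 12BF
= 0x12BF


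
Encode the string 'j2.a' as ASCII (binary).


String: 'j2.a'  (4 characters)
Per-character ASCII lookup:
  'j': lowercase starts at 97: 'j' = 97 + 9 = 106 → 1101010
  '2': digits start at 48: '2' = 48 + 2 = 50 → 110010
  '.': special character: '.' = 46 → 101110
  'a': lowercase starts at 97: 'a' = 97 + 0 = 97 → 1100001
= 1101010 110010 101110 1100001


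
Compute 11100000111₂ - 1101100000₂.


Align and subtract column by column (LSB to MSB, borrowing when needed):
  11100000111
- 01101100000
  -----------
  col 0: (1 - 0 borrow-in) - 0 → 1 - 0 = 1, borrow out 0
  col 1: (1 - 0 borrow-in) - 0 → 1 - 0 = 1, borrow out 0
  col 2: (1 - 0 borrow-in) - 0 → 1 - 0 = 1, borrow out 0
  col 3: (0 - 0 borrow-in) - 0 → 0 - 0 = 0, borrow out 0
  col 4: (0 - 0 borrow-in) - 0 → 0 - 0 = 0, borrow out 0
  col 5: (0 - 0 borrow-in) - 1 → borrow from next column: (0+2) - 1 = 1, borrow out 1
  col 6: (0 - 1 borrow-in) - 1 → borrow from next column: (-1+2) - 1 = 0, borrow out 1
  col 7: (0 - 1 borrow-in) - 0 → borrow from next column: (-1+2) - 0 = 1, borrow out 1
  col 8: (1 - 1 borrow-in) - 1 → borrow from next column: (0+2) - 1 = 1, borrow out 1
  col 9: (1 - 1 borrow-in) - 1 → borrow from next column: (0+2) - 1 = 1, borrow out 1
  col 10: (1 - 1 borrow-in) - 0 → 0 - 0 = 0, borrow out 0
Reading bits MSB→LSB: 01110100111
Strip leading zeros: 1110100111
= 1110100111


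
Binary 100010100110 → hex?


Group into 4-bit nibbles: 100010100110
  1000 = 8
  1010 = A
  0110 = 6
= 0x8A6


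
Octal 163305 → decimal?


Positional values:
Position 0: 5 × 8^0 = 5
Position 1: 0 × 8^1 = 0
Position 2: 3 × 8^2 = 192
Position 3: 3 × 8^3 = 1536
Position 4: 6 × 8^4 = 24576
Position 5: 1 × 8^5 = 32768
Sum = 5 + 0 + 192 + 1536 + 24576 + 32768
= 59077


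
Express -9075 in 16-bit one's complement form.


Original: 0010001101110011
Invert all bits:
  bit 0: 0 → 1
  bit 1: 0 → 1
  bit 2: 1 → 0
  bit 3: 0 → 1
  bit 4: 0 → 1
  bit 5: 0 → 1
  bit 6: 1 → 0
  bit 7: 1 → 0
  bit 8: 0 → 1
  bit 9: 1 → 0
  bit 10: 1 → 0
  bit 11: 1 → 0
  bit 12: 0 → 1
  bit 13: 0 → 1
  bit 14: 1 → 0
  bit 15: 1 → 0
= 1101110010001100


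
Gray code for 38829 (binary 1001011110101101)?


Binary: 1001011110101101
Gray code: G = B XOR (B >> 1)
B >> 1 = 0100101111010110
1001011110101101 XOR 0100101111010110:
  1 XOR 0 = 1
  0 XOR 1 = 1
  0 XOR 0 = 0
  1 XOR 0 = 1
  0 XOR 1 = 1
  1 XOR 0 = 1
  1 XOR 1 = 0
  1 XOR 1 = 0
  1 XOR 1 = 0
  0 XOR 1 = 1
  1 XOR 0 = 1
  0 XOR 1 = 1
  1 XOR 0 = 1
  1 XOR 1 = 0
  0 XOR 1 = 1
  1 XOR 0 = 1
= 1101110001111011


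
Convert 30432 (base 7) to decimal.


Positional values (base 7):
  2 × 7^0 = 2 × 1 = 2
  3 × 7^1 = 3 × 7 = 21
  4 × 7^2 = 4 × 49 = 196
  0 × 7^3 = 0 × 343 = 0
  3 × 7^4 = 3 × 2401 = 7203
Sum = 2 + 21 + 196 + 0 + 7203
= 7422


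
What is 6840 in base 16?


Divide by 16 repeatedly:
6840 ÷ 16 = 427 remainder 8 (8)
427 ÷ 16 = 26 remainder 11 (B)
26 ÷ 16 = 1 remainder 10 (A)
1 ÷ 16 = 0 remainder 1 (1)
Reading remainders bottom-up:
= 0x1AB8


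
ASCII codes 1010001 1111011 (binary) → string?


Codes (binary): 1010001 1111011
Per-code ASCII lookup:
  1010001 = 81  (range 65-90: uppercase, 81 - 65 = 16) → 'Q'
  1111011 = 123  (special character) → '{'
= 'Q{'


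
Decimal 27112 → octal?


Divide by 8 repeatedly:
27112 ÷ 8 = 3389 remainder 0
3389 ÷ 8 = 423 remainder 5
423 ÷ 8 = 52 remainder 7
52 ÷ 8 = 6 remainder 4
6 ÷ 8 = 0 remainder 6
Reading remainders bottom-up:
= 0o64750


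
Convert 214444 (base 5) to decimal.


Positional values (base 5):
  4 × 5^0 = 4 × 1 = 4
  4 × 5^1 = 4 × 5 = 20
  4 × 5^2 = 4 × 25 = 100
  4 × 5^3 = 4 × 125 = 500
  1 × 5^4 = 1 × 625 = 625
  2 × 5^5 = 2 × 3125 = 6250
Sum = 4 + 20 + 100 + 500 + 625 + 6250
= 7499


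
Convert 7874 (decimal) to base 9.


Divide by 9 repeatedly:
7874 ÷ 9 = 874 remainder 8
874 ÷ 9 = 97 remainder 1
97 ÷ 9 = 10 remainder 7
10 ÷ 9 = 1 remainder 1
1 ÷ 9 = 0 remainder 1
Reading remainders bottom-up:
= 11718


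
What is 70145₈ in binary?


Each octal digit → 3 binary bits:
  7 = 111
  0 = 000
  1 = 001
  4 = 100
  5 = 101
Concatenate: 111 000 001 100 101
= 111000001100101


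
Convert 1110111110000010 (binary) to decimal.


Positional values:
Bit 1: 1 × 2^1 = 2
Bit 7: 1 × 2^7 = 128
Bit 8: 1 × 2^8 = 256
Bit 9: 1 × 2^9 = 512
Bit 10: 1 × 2^10 = 1024
Bit 11: 1 × 2^11 = 2048
Bit 13: 1 × 2^13 = 8192
Bit 14: 1 × 2^14 = 16384
Bit 15: 1 × 2^15 = 32768
Sum = 2 + 128 + 256 + 512 + 1024 + 2048 + 8192 + 16384 + 32768
= 61314


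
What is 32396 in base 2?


Divide by 2 repeatedly:
32396 ÷ 2 = 16198 remainder 0
16198 ÷ 2 = 8099 remainder 0
8099 ÷ 2 = 4049 remainder 1
4049 ÷ 2 = 2024 remainder 1
2024 ÷ 2 = 1012 remainder 0
1012 ÷ 2 = 506 remainder 0
506 ÷ 2 = 253 remainder 0
253 ÷ 2 = 126 remainder 1
126 ÷ 2 = 63 remainder 0
63 ÷ 2 = 31 remainder 1
31 ÷ 2 = 15 remainder 1
15 ÷ 2 = 7 remainder 1
7 ÷ 2 = 3 remainder 1
3 ÷ 2 = 1 remainder 1
1 ÷ 2 = 0 remainder 1
Reading remainders bottom-up:
= 111111010001100


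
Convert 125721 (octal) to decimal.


Positional values:
Position 0: 1 × 8^0 = 1
Position 1: 2 × 8^1 = 16
Position 2: 7 × 8^2 = 448
Position 3: 5 × 8^3 = 2560
Position 4: 2 × 8^4 = 8192
Position 5: 1 × 8^5 = 32768
Sum = 1 + 16 + 448 + 2560 + 8192 + 32768
= 43985


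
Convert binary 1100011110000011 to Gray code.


Binary: 1100011110000011
Gray code: G = B XOR (B >> 1)
B >> 1 = 0110001111000001
1100011110000011 XOR 0110001111000001:
  1 XOR 0 = 1
  1 XOR 1 = 0
  0 XOR 1 = 1
  0 XOR 0 = 0
  0 XOR 0 = 0
  1 XOR 0 = 1
  1 XOR 1 = 0
  1 XOR 1 = 0
  1 XOR 1 = 0
  0 XOR 1 = 1
  0 XOR 0 = 0
  0 XOR 0 = 0
  0 XOR 0 = 0
  0 XOR 0 = 0
  1 XOR 0 = 1
  1 XOR 1 = 0
= 1010010001000010


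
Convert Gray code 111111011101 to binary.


Gray code: 111111011101
MSB stays the same: 1
Each subsequent bit = prev_binary XOR current_gray:
  B[1] = 1 XOR 1 = 0
  B[2] = 0 XOR 1 = 1
  B[3] = 1 XOR 1 = 0
  B[4] = 0 XOR 1 = 1
  B[5] = 1 XOR 1 = 0
  B[6] = 0 XOR 0 = 0
  B[7] = 0 XOR 1 = 1
  B[8] = 1 XOR 1 = 0
  B[9] = 0 XOR 1 = 1
  B[10] = 1 XOR 0 = 1
  B[11] = 1 XOR 1 = 0
= 101010010110 (2710 decimal)


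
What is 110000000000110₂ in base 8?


Group into 3-bit groups: 110000000000110
  110 = 6
  000 = 0
  000 = 0
  000 = 0
  110 = 6
= 0o60006


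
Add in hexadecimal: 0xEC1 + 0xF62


Align and add column by column (LSB to MSB, each column mod 16 with carry):
  0EC1
+ 0F62
  ----
  col 0: 1(1) + 2(2) + 0 (carry in) = 3 → 3(3), carry out 0
  col 1: C(12) + 6(6) + 0 (carry in) = 18 → 2(2), carry out 1
  col 2: E(14) + F(15) + 1 (carry in) = 30 → E(14), carry out 1
  col 3: 0(0) + 0(0) + 1 (carry in) = 1 → 1(1), carry out 0
Reading digits MSB→LSB: 1E23
Strip leading zeros: 1E23
= 0x1E23


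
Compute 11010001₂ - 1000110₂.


Align and subtract column by column (LSB to MSB, borrowing when needed):
  11010001
- 01000110
  --------
  col 0: (1 - 0 borrow-in) - 0 → 1 - 0 = 1, borrow out 0
  col 1: (0 - 0 borrow-in) - 1 → borrow from next column: (0+2) - 1 = 1, borrow out 1
  col 2: (0 - 1 borrow-in) - 1 → borrow from next column: (-1+2) - 1 = 0, borrow out 1
  col 3: (0 - 1 borrow-in) - 0 → borrow from next column: (-1+2) - 0 = 1, borrow out 1
  col 4: (1 - 1 borrow-in) - 0 → 0 - 0 = 0, borrow out 0
  col 5: (0 - 0 borrow-in) - 0 → 0 - 0 = 0, borrow out 0
  col 6: (1 - 0 borrow-in) - 1 → 1 - 1 = 0, borrow out 0
  col 7: (1 - 0 borrow-in) - 0 → 1 - 0 = 1, borrow out 0
Reading bits MSB→LSB: 10001011
Strip leading zeros: 10001011
= 10001011


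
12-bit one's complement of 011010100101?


Original: 011010100101
Invert all bits:
  bit 0: 0 → 1
  bit 1: 1 → 0
  bit 2: 1 → 0
  bit 3: 0 → 1
  bit 4: 1 → 0
  bit 5: 0 → 1
  bit 6: 1 → 0
  bit 7: 0 → 1
  bit 8: 0 → 1
  bit 9: 1 → 0
  bit 10: 0 → 1
  bit 11: 1 → 0
= 100101011010


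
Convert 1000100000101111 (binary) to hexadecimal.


Group into 4-bit nibbles: 1000100000101111
  1000 = 8
  1000 = 8
  0010 = 2
  1111 = F
= 0x882F


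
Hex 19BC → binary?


Each hex digit → 4 binary bits:
  1 = 0001
  9 = 1001
  B = 1011
  C = 1100
Concatenate: 0001 1001 1011 1100
= 0001100110111100


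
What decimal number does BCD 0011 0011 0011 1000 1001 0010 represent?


Each 4-bit group → digit:
  0011 → 3
  0011 → 3
  0011 → 3
  1000 → 8
  1001 → 9
  0010 → 2
= 333892


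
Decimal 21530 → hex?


Divide by 16 repeatedly:
21530 ÷ 16 = 1345 remainder 10 (A)
1345 ÷ 16 = 84 remainder 1 (1)
84 ÷ 16 = 5 remainder 4 (4)
5 ÷ 16 = 0 remainder 5 (5)
Reading remainders bottom-up:
= 0x541A


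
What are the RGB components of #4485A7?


Hex: #4485A7
R = 44₁₆ = 68
G = 85₁₆ = 133
B = A7₁₆ = 167
= RGB(68, 133, 167)


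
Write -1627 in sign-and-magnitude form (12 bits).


Sign bit: 1 (negative)
Magnitude: 1627 = 11001011011
= 111001011011


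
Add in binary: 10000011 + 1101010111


Align and add column by column (LSB to MSB, carry propagating):
  00010000011
+ 01101010111
  -----------
  col 0: 1 + 1 + 0 (carry in) = 2 → bit 0, carry out 1
  col 1: 1 + 1 + 1 (carry in) = 3 → bit 1, carry out 1
  col 2: 0 + 1 + 1 (carry in) = 2 → bit 0, carry out 1
  col 3: 0 + 0 + 1 (carry in) = 1 → bit 1, carry out 0
  col 4: 0 + 1 + 0 (carry in) = 1 → bit 1, carry out 0
  col 5: 0 + 0 + 0 (carry in) = 0 → bit 0, carry out 0
  col 6: 0 + 1 + 0 (carry in) = 1 → bit 1, carry out 0
  col 7: 1 + 0 + 0 (carry in) = 1 → bit 1, carry out 0
  col 8: 0 + 1 + 0 (carry in) = 1 → bit 1, carry out 0
  col 9: 0 + 1 + 0 (carry in) = 1 → bit 1, carry out 0
  col 10: 0 + 0 + 0 (carry in) = 0 → bit 0, carry out 0
Reading bits MSB→LSB: 01111011010
Strip leading zeros: 1111011010
= 1111011010


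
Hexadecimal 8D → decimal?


Positional values:
Position 0: D × 16^0 = 13 × 1 = 13
Position 1: 8 × 16^1 = 8 × 16 = 128
Sum = 13 + 128
= 141


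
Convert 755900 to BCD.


Each digit → 4-bit binary:
  7 → 0111
  5 → 0101
  5 → 0101
  9 → 1001
  0 → 0000
  0 → 0000
= 0111 0101 0101 1001 0000 0000


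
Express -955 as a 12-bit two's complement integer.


Original: 001110111011
Step 1 - Invert all bits: 110001000100
Step 2 - Add 1: 110001000100 + 1
= 110001000101 (represents -955)


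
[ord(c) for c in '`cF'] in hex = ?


String: '`cF'  (3 characters)
Per-character ASCII lookup:
  '`': special character: '`' = 96 → 0x60
  'c': lowercase starts at 97: 'c' = 97 + 2 = 99 → 0x63
  'F': uppercase starts at 65: 'F' = 65 + 5 = 70 → 0x46
= 0x60 0x63 0x46


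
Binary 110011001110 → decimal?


Positional values:
Bit 1: 1 × 2^1 = 2
Bit 2: 1 × 2^2 = 4
Bit 3: 1 × 2^3 = 8
Bit 6: 1 × 2^6 = 64
Bit 7: 1 × 2^7 = 128
Bit 10: 1 × 2^10 = 1024
Bit 11: 1 × 2^11 = 2048
Sum = 2 + 4 + 8 + 64 + 128 + 1024 + 2048
= 3278


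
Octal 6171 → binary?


Each octal digit → 3 binary bits:
  6 = 110
  1 = 001
  7 = 111
  1 = 001
Concatenate: 110 001 111 001
= 110001111001


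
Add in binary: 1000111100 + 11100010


Align and add column by column (LSB to MSB, carry propagating):
  01000111100
+ 00011100010
  -----------
  col 0: 0 + 0 + 0 (carry in) = 0 → bit 0, carry out 0
  col 1: 0 + 1 + 0 (carry in) = 1 → bit 1, carry out 0
  col 2: 1 + 0 + 0 (carry in) = 1 → bit 1, carry out 0
  col 3: 1 + 0 + 0 (carry in) = 1 → bit 1, carry out 0
  col 4: 1 + 0 + 0 (carry in) = 1 → bit 1, carry out 0
  col 5: 1 + 1 + 0 (carry in) = 2 → bit 0, carry out 1
  col 6: 0 + 1 + 1 (carry in) = 2 → bit 0, carry out 1
  col 7: 0 + 1 + 1 (carry in) = 2 → bit 0, carry out 1
  col 8: 0 + 0 + 1 (carry in) = 1 → bit 1, carry out 0
  col 9: 1 + 0 + 0 (carry in) = 1 → bit 1, carry out 0
  col 10: 0 + 0 + 0 (carry in) = 0 → bit 0, carry out 0
Reading bits MSB→LSB: 01100011110
Strip leading zeros: 1100011110
= 1100011110


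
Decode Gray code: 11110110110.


Gray code: 11110110110
MSB stays the same: 1
Each subsequent bit = prev_binary XOR current_gray:
  B[1] = 1 XOR 1 = 0
  B[2] = 0 XOR 1 = 1
  B[3] = 1 XOR 1 = 0
  B[4] = 0 XOR 0 = 0
  B[5] = 0 XOR 1 = 1
  B[6] = 1 XOR 1 = 0
  B[7] = 0 XOR 0 = 0
  B[8] = 0 XOR 1 = 1
  B[9] = 1 XOR 1 = 0
  B[10] = 0 XOR 0 = 0
= 10100100100 (1316 decimal)


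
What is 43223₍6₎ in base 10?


Positional values (base 6):
  3 × 6^0 = 3 × 1 = 3
  2 × 6^1 = 2 × 6 = 12
  2 × 6^2 = 2 × 36 = 72
  3 × 6^3 = 3 × 216 = 648
  4 × 6^4 = 4 × 1296 = 5184
Sum = 3 + 12 + 72 + 648 + 5184
= 5919


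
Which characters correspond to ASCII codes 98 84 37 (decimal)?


Codes (decimal): 98 84 37
Per-code ASCII lookup:
  98  (range 97-122: lowercase, 98 - 97 = 1) → 'b'
  84  (range 65-90: uppercase, 84 - 65 = 19) → 'T'
  37  (special character) → '%'
= 'bT%'


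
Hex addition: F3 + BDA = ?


Align and add column by column (LSB to MSB, each column mod 16 with carry):
  00F3
+ 0BDA
  ----
  col 0: 3(3) + A(10) + 0 (carry in) = 13 → D(13), carry out 0
  col 1: F(15) + D(13) + 0 (carry in) = 28 → C(12), carry out 1
  col 2: 0(0) + B(11) + 1 (carry in) = 12 → C(12), carry out 0
  col 3: 0(0) + 0(0) + 0 (carry in) = 0 → 0(0), carry out 0
Reading digits MSB→LSB: 0CCD
Strip leading zeros: CCD
= 0xCCD


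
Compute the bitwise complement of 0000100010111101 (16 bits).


Original: 0000100010111101
Invert all bits:
  bit 0: 0 → 1
  bit 1: 0 → 1
  bit 2: 0 → 1
  bit 3: 0 → 1
  bit 4: 1 → 0
  bit 5: 0 → 1
  bit 6: 0 → 1
  bit 7: 0 → 1
  bit 8: 1 → 0
  bit 9: 0 → 1
  bit 10: 1 → 0
  bit 11: 1 → 0
  bit 12: 1 → 0
  bit 13: 1 → 0
  bit 14: 0 → 1
  bit 15: 1 → 0
= 1111011101000010


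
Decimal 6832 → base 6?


Divide by 6 repeatedly:
6832 ÷ 6 = 1138 remainder 4
1138 ÷ 6 = 189 remainder 4
189 ÷ 6 = 31 remainder 3
31 ÷ 6 = 5 remainder 1
5 ÷ 6 = 0 remainder 5
Reading remainders bottom-up:
= 51344


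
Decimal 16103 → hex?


Divide by 16 repeatedly:
16103 ÷ 16 = 1006 remainder 7 (7)
1006 ÷ 16 = 62 remainder 14 (E)
62 ÷ 16 = 3 remainder 14 (E)
3 ÷ 16 = 0 remainder 3 (3)
Reading remainders bottom-up:
= 0x3EE7


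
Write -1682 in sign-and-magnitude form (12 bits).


Sign bit: 1 (negative)
Magnitude: 1682 = 11010010010
= 111010010010


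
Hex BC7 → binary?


Each hex digit → 4 binary bits:
  B = 1011
  C = 1100
  7 = 0111
Concatenate: 1011 1100 0111
= 101111000111


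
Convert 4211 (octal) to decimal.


Positional values:
Position 0: 1 × 8^0 = 1
Position 1: 1 × 8^1 = 8
Position 2: 2 × 8^2 = 128
Position 3: 4 × 8^3 = 2048
Sum = 1 + 8 + 128 + 2048
= 2185


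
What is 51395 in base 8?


Divide by 8 repeatedly:
51395 ÷ 8 = 6424 remainder 3
6424 ÷ 8 = 803 remainder 0
803 ÷ 8 = 100 remainder 3
100 ÷ 8 = 12 remainder 4
12 ÷ 8 = 1 remainder 4
1 ÷ 8 = 0 remainder 1
Reading remainders bottom-up:
= 0o144303


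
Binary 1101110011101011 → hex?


Group into 4-bit nibbles: 1101110011101011
  1101 = D
  1100 = C
  1110 = E
  1011 = B
= 0xDCEB


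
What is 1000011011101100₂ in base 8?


Group into 3-bit groups: 001000011011101100
  001 = 1
  000 = 0
  011 = 3
  011 = 3
  101 = 5
  100 = 4
= 0o103354


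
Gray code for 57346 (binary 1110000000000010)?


Binary: 1110000000000010
Gray code: G = B XOR (B >> 1)
B >> 1 = 0111000000000001
1110000000000010 XOR 0111000000000001:
  1 XOR 0 = 1
  1 XOR 1 = 0
  1 XOR 1 = 0
  0 XOR 1 = 1
  0 XOR 0 = 0
  0 XOR 0 = 0
  0 XOR 0 = 0
  0 XOR 0 = 0
  0 XOR 0 = 0
  0 XOR 0 = 0
  0 XOR 0 = 0
  0 XOR 0 = 0
  0 XOR 0 = 0
  0 XOR 0 = 0
  1 XOR 0 = 1
  0 XOR 1 = 1
= 1001000000000011


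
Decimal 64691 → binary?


Divide by 2 repeatedly:
64691 ÷ 2 = 32345 remainder 1
32345 ÷ 2 = 16172 remainder 1
16172 ÷ 2 = 8086 remainder 0
8086 ÷ 2 = 4043 remainder 0
4043 ÷ 2 = 2021 remainder 1
2021 ÷ 2 = 1010 remainder 1
1010 ÷ 2 = 505 remainder 0
505 ÷ 2 = 252 remainder 1
252 ÷ 2 = 126 remainder 0
126 ÷ 2 = 63 remainder 0
63 ÷ 2 = 31 remainder 1
31 ÷ 2 = 15 remainder 1
15 ÷ 2 = 7 remainder 1
7 ÷ 2 = 3 remainder 1
3 ÷ 2 = 1 remainder 1
1 ÷ 2 = 0 remainder 1
Reading remainders bottom-up:
= 1111110010110011


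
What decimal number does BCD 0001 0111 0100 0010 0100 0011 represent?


Each 4-bit group → digit:
  0001 → 1
  0111 → 7
  0100 → 4
  0010 → 2
  0100 → 4
  0011 → 3
= 174243


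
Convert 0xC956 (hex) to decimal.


Positional values:
Position 0: 6 × 16^0 = 6 × 1 = 6
Position 1: 5 × 16^1 = 5 × 16 = 80
Position 2: 9 × 16^2 = 9 × 256 = 2304
Position 3: C × 16^3 = 12 × 4096 = 49152
Sum = 6 + 80 + 2304 + 49152
= 51542


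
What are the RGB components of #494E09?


Hex: #494E09
R = 49₁₆ = 73
G = 4E₁₆ = 78
B = 09₁₆ = 9
= RGB(73, 78, 9)


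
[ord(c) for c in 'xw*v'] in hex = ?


String: 'xw*v'  (4 characters)
Per-character ASCII lookup:
  'x': lowercase starts at 97: 'x' = 97 + 23 = 120 → 0x78
  'w': lowercase starts at 97: 'w' = 97 + 22 = 119 → 0x77
  '*': special character: '*' = 42 → 0x2A
  'v': lowercase starts at 97: 'v' = 97 + 21 = 118 → 0x76
= 0x78 0x77 0x2A 0x76


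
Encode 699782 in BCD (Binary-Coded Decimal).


Each digit → 4-bit binary:
  6 → 0110
  9 → 1001
  9 → 1001
  7 → 0111
  8 → 1000
  2 → 0010
= 0110 1001 1001 0111 1000 0010


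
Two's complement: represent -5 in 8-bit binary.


Original: 00000101
Step 1 - Invert all bits: 11111010
Step 2 - Add 1: 11111010 + 1
= 11111011 (represents -5)


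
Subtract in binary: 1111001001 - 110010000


Align and subtract column by column (LSB to MSB, borrowing when needed):
  1111001001
- 0110010000
  ----------
  col 0: (1 - 0 borrow-in) - 0 → 1 - 0 = 1, borrow out 0
  col 1: (0 - 0 borrow-in) - 0 → 0 - 0 = 0, borrow out 0
  col 2: (0 - 0 borrow-in) - 0 → 0 - 0 = 0, borrow out 0
  col 3: (1 - 0 borrow-in) - 0 → 1 - 0 = 1, borrow out 0
  col 4: (0 - 0 borrow-in) - 1 → borrow from next column: (0+2) - 1 = 1, borrow out 1
  col 5: (0 - 1 borrow-in) - 0 → borrow from next column: (-1+2) - 0 = 1, borrow out 1
  col 6: (1 - 1 borrow-in) - 0 → 0 - 0 = 0, borrow out 0
  col 7: (1 - 0 borrow-in) - 1 → 1 - 1 = 0, borrow out 0
  col 8: (1 - 0 borrow-in) - 1 → 1 - 1 = 0, borrow out 0
  col 9: (1 - 0 borrow-in) - 0 → 1 - 0 = 1, borrow out 0
Reading bits MSB→LSB: 1000111001
Strip leading zeros: 1000111001
= 1000111001


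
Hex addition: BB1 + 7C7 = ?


Align and add column by column (LSB to MSB, each column mod 16 with carry):
  0BB1
+ 07C7
  ----
  col 0: 1(1) + 7(7) + 0 (carry in) = 8 → 8(8), carry out 0
  col 1: B(11) + C(12) + 0 (carry in) = 23 → 7(7), carry out 1
  col 2: B(11) + 7(7) + 1 (carry in) = 19 → 3(3), carry out 1
  col 3: 0(0) + 0(0) + 1 (carry in) = 1 → 1(1), carry out 0
Reading digits MSB→LSB: 1378
Strip leading zeros: 1378
= 0x1378


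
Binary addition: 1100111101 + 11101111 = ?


Align and add column by column (LSB to MSB, carry propagating):
  01100111101
+ 00011101111
  -----------
  col 0: 1 + 1 + 0 (carry in) = 2 → bit 0, carry out 1
  col 1: 0 + 1 + 1 (carry in) = 2 → bit 0, carry out 1
  col 2: 1 + 1 + 1 (carry in) = 3 → bit 1, carry out 1
  col 3: 1 + 1 + 1 (carry in) = 3 → bit 1, carry out 1
  col 4: 1 + 0 + 1 (carry in) = 2 → bit 0, carry out 1
  col 5: 1 + 1 + 1 (carry in) = 3 → bit 1, carry out 1
  col 6: 0 + 1 + 1 (carry in) = 2 → bit 0, carry out 1
  col 7: 0 + 1 + 1 (carry in) = 2 → bit 0, carry out 1
  col 8: 1 + 0 + 1 (carry in) = 2 → bit 0, carry out 1
  col 9: 1 + 0 + 1 (carry in) = 2 → bit 0, carry out 1
  col 10: 0 + 0 + 1 (carry in) = 1 → bit 1, carry out 0
Reading bits MSB→LSB: 10000101100
Strip leading zeros: 10000101100
= 10000101100


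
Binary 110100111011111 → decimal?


Positional values:
Bit 0: 1 × 2^0 = 1
Bit 1: 1 × 2^1 = 2
Bit 2: 1 × 2^2 = 4
Bit 3: 1 × 2^3 = 8
Bit 4: 1 × 2^4 = 16
Bit 6: 1 × 2^6 = 64
Bit 7: 1 × 2^7 = 128
Bit 8: 1 × 2^8 = 256
Bit 11: 1 × 2^11 = 2048
Bit 13: 1 × 2^13 = 8192
Bit 14: 1 × 2^14 = 16384
Sum = 1 + 2 + 4 + 8 + 16 + 64 + 128 + 256 + 2048 + 8192 + 16384
= 27103
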